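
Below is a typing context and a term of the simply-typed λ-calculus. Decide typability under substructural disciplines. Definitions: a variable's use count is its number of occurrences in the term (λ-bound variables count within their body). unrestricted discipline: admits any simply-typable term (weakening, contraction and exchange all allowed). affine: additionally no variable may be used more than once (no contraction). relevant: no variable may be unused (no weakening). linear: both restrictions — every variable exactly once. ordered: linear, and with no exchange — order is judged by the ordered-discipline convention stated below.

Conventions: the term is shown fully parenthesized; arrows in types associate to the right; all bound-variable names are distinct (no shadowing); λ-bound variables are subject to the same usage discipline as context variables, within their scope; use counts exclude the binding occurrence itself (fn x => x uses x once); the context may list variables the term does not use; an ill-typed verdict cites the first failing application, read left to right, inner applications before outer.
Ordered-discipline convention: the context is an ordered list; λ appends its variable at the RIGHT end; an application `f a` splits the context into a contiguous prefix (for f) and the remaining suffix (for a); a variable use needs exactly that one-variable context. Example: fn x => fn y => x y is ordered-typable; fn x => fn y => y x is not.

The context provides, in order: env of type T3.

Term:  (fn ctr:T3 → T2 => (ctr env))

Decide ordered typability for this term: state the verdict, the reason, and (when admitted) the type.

no — use order ctr, env needs exchange
use counts: env=1, ctr [bound]=1
use order (left to right): ctr, env
typing: well-typed at (T3 → T2) → T2
per-discipline verdicts: ordered ✗; linear ✓; affine ✓; relevant ✓; unrestricted ✓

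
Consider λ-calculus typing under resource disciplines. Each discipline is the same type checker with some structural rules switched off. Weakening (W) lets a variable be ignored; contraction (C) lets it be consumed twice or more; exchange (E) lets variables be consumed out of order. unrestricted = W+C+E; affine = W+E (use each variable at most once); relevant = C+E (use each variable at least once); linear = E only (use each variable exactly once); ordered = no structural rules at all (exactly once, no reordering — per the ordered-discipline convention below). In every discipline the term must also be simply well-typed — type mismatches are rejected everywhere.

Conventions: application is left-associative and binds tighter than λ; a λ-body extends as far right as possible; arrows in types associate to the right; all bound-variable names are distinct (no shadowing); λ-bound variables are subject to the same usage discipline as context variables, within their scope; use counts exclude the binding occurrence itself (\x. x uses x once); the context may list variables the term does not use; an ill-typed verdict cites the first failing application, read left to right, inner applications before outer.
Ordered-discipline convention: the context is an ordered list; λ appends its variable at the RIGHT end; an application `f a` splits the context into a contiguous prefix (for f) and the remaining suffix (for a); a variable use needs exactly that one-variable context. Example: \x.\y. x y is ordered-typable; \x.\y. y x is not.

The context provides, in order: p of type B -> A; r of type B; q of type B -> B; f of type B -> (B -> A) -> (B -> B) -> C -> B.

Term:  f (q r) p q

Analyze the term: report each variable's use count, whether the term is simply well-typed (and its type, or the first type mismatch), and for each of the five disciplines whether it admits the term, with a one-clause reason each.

counts: p: 1, r: 1, q: 2, f: 1
order of uses: f, q, r, p, q
typing: well-typed at C -> B
ordered: ✗ — repeated use of q ×2
linear: ✗ — repeated use of q ×2
affine: ✗ — repeated use of q ×2
relevant: ✓ — none of p, r, q, f goes unused
unrestricted: ✓ — well-typed at C -> B; no restrictions here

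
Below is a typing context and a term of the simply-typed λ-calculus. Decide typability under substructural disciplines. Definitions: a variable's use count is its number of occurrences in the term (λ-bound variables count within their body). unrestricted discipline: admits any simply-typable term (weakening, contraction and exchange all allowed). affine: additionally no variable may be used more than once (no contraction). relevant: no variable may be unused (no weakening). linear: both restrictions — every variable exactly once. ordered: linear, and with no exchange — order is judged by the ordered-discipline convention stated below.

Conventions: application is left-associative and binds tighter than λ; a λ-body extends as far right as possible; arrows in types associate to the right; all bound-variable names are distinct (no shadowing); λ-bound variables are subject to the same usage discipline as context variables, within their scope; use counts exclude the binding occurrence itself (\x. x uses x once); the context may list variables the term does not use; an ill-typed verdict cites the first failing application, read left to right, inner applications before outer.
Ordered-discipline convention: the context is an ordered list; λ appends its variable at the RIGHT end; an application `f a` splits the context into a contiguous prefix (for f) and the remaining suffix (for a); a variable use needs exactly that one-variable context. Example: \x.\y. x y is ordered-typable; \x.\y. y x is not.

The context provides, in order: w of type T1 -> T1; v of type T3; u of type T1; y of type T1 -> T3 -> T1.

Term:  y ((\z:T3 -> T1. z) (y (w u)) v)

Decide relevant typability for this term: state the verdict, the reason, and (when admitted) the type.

yes — w, v, u, y, z: all used, weakening unneeded; term : T3 -> T1
counts: w: 1×; v: 1×; u: 1×; y: 2×; z (λ-bound): 1×
order of uses: y, z, y, w, u, v
typing: ✓ — T3 -> T1
across the five disciplines: ordered ✗ | linear ✗ | affine ✗ | relevant ✓ | unrestricted ✓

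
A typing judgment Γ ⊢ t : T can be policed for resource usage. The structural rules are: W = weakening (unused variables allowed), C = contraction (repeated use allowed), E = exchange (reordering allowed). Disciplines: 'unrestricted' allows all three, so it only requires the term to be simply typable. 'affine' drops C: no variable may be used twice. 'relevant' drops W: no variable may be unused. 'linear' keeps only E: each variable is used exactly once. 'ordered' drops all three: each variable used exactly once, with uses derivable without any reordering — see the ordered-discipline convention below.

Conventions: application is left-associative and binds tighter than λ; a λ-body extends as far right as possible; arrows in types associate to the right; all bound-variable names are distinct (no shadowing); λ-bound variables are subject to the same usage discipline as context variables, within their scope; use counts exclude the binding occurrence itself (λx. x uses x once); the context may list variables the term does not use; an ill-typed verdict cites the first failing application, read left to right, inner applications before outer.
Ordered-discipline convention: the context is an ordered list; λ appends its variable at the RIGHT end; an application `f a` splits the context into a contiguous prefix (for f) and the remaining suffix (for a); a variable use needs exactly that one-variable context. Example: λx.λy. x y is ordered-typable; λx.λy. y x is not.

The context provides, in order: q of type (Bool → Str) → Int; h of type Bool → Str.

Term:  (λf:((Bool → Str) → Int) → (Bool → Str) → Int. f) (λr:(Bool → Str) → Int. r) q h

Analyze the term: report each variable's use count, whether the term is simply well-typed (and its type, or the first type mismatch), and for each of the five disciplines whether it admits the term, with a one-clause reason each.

counts: q: 1; h: 1; f [bound]: 1; r [bound]: 1
order of uses: f, r, q, h
typing: well-typed — term : Int
ordered: ✓ — single-use (q, h, f, r), ordered derivation ok
linear: ✓ — q, h, f, r: one use apiece
affine: ✓ — no duplicate uses among q, h, f, r
relevant: ✓ — at least one use each (q, h, f, r)
unrestricted: ✓ — type-checks (Int) and nothing is barred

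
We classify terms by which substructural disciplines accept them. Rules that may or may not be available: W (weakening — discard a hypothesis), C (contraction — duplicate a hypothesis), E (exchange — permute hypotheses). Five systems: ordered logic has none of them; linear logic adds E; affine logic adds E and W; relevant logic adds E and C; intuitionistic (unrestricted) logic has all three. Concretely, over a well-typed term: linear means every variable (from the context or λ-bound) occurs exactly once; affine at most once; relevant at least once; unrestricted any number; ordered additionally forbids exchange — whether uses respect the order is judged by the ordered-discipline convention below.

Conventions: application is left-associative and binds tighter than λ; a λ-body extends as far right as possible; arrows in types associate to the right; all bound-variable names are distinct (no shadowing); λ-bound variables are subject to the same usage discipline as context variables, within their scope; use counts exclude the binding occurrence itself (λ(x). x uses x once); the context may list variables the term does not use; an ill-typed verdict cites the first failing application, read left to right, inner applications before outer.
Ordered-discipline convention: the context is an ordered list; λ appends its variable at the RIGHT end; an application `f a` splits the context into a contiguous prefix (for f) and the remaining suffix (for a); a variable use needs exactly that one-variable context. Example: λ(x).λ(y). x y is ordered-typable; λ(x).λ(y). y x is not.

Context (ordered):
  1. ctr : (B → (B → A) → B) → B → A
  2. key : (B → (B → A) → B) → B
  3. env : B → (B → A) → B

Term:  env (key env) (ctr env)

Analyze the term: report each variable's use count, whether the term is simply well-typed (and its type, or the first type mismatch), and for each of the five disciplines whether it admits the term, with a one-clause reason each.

counts: ctr: 1×; key: 1×; env: 3×
use order (left to right): env, key, env, ctr, env
typing: well-typed at B
ordered ✗ (needs contraction — env ×3)
linear ✗ (needs contraction — env ×3)
affine ✗ (needs contraction — env ×3)
relevant ✓ (at least one use each (ctr, key, env))
unrestricted ✓ (well-typed at B; no restrictions here)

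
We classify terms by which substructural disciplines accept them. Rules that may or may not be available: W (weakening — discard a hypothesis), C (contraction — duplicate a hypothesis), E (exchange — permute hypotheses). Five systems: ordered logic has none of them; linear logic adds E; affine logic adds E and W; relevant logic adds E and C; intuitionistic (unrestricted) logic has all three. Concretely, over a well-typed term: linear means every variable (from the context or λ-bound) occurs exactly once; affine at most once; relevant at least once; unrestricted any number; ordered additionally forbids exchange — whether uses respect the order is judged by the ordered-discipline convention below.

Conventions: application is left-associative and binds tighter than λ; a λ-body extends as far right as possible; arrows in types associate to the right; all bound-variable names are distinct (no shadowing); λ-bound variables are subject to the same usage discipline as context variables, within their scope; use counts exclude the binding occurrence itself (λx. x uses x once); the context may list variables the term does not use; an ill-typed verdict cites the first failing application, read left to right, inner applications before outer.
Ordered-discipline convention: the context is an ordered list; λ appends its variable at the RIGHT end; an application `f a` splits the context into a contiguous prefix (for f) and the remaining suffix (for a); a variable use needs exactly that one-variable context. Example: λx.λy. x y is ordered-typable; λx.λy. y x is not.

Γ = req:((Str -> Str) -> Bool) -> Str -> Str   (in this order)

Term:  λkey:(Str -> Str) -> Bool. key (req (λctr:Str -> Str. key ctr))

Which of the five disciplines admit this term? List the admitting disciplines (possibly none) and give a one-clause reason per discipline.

admitted in: relevant, unrestricted
variable uses: req: 1×, key (bound): 2×, ctr (bound): 1×
use order (left to right): key, req, key, ctr
typing: the term checks, with type ((Str -> Str) -> Bool) -> Bool
ordered ✗ (needs contraction — key ×2)
linear ✗ (needs contraction — key ×2)
affine ✗ (needs contraction — key ×2)
relevant ✓ (req, key, ctr: all used, weakening unneeded)
unrestricted ✓ (type-checks (((Str -> Str) -> Bool) -> Bool) and nothing is barred)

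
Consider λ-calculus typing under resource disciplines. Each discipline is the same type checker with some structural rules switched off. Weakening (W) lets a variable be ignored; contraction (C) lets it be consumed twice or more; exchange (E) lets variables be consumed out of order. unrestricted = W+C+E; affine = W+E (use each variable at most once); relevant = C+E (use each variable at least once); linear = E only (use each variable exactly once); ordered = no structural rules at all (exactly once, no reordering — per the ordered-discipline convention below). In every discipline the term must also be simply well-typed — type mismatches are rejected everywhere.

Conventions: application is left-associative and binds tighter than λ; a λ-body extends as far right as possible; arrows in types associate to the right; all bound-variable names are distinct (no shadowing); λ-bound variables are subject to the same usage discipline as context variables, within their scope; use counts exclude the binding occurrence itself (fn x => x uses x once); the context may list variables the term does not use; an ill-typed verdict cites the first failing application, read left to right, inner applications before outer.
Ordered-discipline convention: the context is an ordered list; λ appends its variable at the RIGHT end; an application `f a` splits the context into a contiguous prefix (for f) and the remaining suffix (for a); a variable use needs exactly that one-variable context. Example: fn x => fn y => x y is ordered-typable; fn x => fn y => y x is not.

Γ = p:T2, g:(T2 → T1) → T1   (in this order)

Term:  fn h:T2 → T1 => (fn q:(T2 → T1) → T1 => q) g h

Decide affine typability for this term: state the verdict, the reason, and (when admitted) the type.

yes — p, g, h, q: no repeats, contraction unneeded; term : (T2 → T1) → T1
counts: p: 0×, g: 1×, h (λ-bound): 1×, q (λ-bound): 1×
order of uses: q, g, h
typing: well-typed — term : (T2 → T1) → T1
all disciplines: ordered ✗ · linear ✗ · affine ✓ · relevant ✗ · unrestricted ✓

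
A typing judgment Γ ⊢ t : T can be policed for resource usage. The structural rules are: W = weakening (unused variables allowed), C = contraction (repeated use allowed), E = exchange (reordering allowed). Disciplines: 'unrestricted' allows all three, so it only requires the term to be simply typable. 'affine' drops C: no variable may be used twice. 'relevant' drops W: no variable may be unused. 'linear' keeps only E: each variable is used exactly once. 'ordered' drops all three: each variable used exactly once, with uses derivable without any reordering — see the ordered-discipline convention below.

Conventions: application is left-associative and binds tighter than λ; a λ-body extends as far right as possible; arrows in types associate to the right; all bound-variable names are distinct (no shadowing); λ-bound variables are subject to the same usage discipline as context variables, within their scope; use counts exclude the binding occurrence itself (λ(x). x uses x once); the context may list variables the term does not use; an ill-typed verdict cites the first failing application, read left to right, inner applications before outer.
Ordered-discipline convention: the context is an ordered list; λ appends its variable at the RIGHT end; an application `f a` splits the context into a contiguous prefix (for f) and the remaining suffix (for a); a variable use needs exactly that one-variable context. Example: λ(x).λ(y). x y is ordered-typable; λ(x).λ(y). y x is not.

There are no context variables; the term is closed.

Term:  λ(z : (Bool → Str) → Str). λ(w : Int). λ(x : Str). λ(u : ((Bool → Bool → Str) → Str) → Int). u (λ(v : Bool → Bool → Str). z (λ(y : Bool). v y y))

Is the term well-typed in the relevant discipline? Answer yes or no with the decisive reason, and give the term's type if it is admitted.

no — unused: w, x — weakening required
use counts: z [bound] ×1, w [bound] ×0, x [bound] ×0, u [bound] ×1, v [bound] ×1, y [bound] ×2
left-to-right use order: u, z, v, y, y
typing: well-typed — term : ((Bool → Str) → Str) → Int → Str → (((Bool → Bool → Str) → Str) → Int) → Int
summary: ordered ✗ · linear ✗ · affine ✗ · relevant ✗ · unrestricted ✓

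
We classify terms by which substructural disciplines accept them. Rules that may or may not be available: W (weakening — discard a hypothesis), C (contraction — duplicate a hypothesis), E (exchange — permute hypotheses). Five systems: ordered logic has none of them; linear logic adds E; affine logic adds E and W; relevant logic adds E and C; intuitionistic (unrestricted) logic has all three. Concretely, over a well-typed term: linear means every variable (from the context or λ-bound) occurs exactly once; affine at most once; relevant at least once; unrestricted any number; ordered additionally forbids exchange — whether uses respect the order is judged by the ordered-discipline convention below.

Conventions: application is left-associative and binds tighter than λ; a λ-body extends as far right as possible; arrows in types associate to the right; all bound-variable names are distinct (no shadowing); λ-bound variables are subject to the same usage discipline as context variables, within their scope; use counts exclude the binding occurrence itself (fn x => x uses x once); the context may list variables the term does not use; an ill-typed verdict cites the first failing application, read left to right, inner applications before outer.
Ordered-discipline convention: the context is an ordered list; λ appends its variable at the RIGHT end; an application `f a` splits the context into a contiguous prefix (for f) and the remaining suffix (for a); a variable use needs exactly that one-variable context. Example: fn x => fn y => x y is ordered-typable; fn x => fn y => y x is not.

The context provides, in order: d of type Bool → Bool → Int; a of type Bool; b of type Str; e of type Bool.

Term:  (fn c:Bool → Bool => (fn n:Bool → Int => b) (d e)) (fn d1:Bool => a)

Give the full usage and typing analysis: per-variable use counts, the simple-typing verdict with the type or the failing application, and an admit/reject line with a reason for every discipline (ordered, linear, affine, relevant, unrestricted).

variable uses: d: 1×, a: 1×, b: 1×, e: 1×, c (λ-bound): 0×, n (λ-bound): 0×, d1 (λ-bound): 0×
left-to-right use order: b, d, e, a
typing: well-typed at Str
ordered ✗ (unused: c, n, d1 — weakening required)
linear ✗ (unused: c, n, d1 — weakening required)
affine ✓ (no duplicate uses among d, a, b, e, c, n, d1)
relevant ✗ (unused: c, n, d1 — weakening required)
unrestricted ✓ (simply typable at Str; W, C, E all held)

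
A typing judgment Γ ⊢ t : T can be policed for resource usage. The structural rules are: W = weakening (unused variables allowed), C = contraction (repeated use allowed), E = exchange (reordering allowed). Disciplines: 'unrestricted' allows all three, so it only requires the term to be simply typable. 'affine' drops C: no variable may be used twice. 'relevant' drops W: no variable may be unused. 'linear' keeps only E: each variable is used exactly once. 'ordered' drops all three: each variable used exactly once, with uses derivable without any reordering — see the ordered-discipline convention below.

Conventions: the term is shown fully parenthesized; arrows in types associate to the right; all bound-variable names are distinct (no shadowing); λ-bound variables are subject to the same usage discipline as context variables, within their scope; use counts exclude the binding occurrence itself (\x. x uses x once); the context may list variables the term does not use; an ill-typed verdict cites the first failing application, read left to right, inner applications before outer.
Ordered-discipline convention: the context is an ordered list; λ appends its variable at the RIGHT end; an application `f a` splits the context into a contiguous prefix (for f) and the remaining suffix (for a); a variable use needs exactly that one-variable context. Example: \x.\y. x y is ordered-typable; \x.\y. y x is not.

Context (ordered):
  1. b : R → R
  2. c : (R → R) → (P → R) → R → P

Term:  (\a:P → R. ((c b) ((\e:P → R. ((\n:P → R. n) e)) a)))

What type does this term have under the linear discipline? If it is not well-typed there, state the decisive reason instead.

term : (P → R) → R → P
counts: b: 1×, c: 1×, a (bound): 1×, e (bound): 1×, n (bound): 1×
use order (left to right): c, b, n, e, a
typing: the term checks, with type (P → R) → R → P
all disciplines: ordered ✗, linear ✓, affine ✓, relevant ✓, unrestricted ✓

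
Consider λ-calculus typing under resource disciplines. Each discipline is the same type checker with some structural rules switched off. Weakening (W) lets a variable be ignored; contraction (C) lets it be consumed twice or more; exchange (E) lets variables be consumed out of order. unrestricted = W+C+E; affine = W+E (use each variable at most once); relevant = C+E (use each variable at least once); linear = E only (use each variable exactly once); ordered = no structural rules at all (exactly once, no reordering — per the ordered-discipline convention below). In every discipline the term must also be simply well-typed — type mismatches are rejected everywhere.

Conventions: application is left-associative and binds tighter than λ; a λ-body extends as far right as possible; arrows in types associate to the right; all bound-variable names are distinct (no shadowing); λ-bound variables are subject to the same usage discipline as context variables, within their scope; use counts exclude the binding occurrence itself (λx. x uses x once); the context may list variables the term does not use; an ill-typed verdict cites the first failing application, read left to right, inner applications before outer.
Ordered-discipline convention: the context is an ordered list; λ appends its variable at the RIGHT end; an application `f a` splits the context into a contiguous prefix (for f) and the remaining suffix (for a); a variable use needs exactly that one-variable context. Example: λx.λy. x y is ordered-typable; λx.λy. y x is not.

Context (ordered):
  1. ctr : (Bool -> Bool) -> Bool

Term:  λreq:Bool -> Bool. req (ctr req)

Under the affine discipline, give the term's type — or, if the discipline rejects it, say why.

not well-typed under affine — needs contraction — req ×2
variable uses: ctr: 1×; req (bound): 2×
left-to-right use order: req, ctr, req
typing: the term checks, with type (Bool -> Bool) -> Bool
all disciplines: ordered ✗, linear ✗, affine ✗, relevant ✓, unrestricted ✓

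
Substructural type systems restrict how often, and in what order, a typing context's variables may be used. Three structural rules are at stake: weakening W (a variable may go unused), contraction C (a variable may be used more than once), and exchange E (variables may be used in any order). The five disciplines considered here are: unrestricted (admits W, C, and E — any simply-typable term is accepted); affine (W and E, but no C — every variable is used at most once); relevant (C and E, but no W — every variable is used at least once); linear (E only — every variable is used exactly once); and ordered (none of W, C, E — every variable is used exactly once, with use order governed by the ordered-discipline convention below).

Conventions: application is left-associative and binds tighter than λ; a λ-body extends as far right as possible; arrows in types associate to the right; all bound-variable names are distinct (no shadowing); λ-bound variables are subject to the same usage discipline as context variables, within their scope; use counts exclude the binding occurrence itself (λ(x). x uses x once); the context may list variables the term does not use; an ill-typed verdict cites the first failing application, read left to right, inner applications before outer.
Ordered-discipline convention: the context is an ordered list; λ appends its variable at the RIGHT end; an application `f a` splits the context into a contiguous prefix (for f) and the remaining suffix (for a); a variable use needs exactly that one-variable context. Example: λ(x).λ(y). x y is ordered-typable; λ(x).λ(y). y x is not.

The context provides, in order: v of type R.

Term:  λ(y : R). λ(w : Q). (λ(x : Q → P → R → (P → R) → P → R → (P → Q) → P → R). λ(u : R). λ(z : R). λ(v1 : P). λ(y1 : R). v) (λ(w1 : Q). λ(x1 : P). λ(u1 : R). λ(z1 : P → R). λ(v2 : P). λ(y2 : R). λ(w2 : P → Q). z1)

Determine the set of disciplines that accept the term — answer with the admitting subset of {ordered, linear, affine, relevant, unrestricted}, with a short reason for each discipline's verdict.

accepted by: affine, unrestricted
usage: v=1; y (bound)=0; w (bound)=0; x (bound)=0; u (bound)=0; z (bound)=0; v1 (bound)=0; y1 (bound)=0; w1 (bound)=0; x1 (bound)=0; u1 (bound)=0; z1 (bound)=1; v2 (bound)=0; y2 (bound)=0; w2 (bound)=0
order of uses: v, z1
typing: well-typed at R → Q → R → R → P → R → R
ordered ✗ (needs weakening: y, w, x, u, z, v1, y1, w1, x1, u1, v2, y2, w2 unused)
linear ✗ (needs weakening: y, w, x, u, z, v1, y1, w1, x1, u1, v2, y2, w2 unused)
affine ✓ (at most one use each (v, y, w, x, u, z, v1, y1, w1, x1, u1, z1, v2, y2, w2))
relevant ✗ (needs weakening: y, w, x, u, z, v1, y1, w1, x1, u1, v2, y2, w2 unused)
unrestricted ✓ (typability at R → Q → R → R → P → R → R is all that's needed)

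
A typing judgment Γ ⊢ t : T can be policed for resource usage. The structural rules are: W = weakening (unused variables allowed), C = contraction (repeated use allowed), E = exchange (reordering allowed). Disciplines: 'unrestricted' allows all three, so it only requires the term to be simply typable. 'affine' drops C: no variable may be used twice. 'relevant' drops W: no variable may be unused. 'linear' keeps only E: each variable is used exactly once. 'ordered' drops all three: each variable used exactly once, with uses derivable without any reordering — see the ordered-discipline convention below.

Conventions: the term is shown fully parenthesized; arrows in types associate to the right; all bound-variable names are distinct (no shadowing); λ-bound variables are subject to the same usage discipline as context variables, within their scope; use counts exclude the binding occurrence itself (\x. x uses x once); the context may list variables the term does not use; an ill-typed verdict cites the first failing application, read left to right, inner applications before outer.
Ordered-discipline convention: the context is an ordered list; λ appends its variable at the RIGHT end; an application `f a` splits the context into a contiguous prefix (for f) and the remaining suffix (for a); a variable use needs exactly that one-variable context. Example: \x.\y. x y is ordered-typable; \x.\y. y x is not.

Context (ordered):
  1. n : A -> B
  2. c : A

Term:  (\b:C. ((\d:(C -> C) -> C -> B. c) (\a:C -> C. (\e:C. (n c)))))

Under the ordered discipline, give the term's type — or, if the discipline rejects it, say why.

not well-typed under ordered — needs contraction — c ×2; b, d, a, e never used (weakening)
usage: n: 1×; c: 2×; b [bound]: 0×; d [bound]: 0×; a [bound]: 0×; e [bound]: 0×
order of uses: c, n, c
typing: well-typed — term : C -> A
across the five disciplines: ordered ✗ · linear ✗ · affine ✗ · relevant ✗ · unrestricted ✓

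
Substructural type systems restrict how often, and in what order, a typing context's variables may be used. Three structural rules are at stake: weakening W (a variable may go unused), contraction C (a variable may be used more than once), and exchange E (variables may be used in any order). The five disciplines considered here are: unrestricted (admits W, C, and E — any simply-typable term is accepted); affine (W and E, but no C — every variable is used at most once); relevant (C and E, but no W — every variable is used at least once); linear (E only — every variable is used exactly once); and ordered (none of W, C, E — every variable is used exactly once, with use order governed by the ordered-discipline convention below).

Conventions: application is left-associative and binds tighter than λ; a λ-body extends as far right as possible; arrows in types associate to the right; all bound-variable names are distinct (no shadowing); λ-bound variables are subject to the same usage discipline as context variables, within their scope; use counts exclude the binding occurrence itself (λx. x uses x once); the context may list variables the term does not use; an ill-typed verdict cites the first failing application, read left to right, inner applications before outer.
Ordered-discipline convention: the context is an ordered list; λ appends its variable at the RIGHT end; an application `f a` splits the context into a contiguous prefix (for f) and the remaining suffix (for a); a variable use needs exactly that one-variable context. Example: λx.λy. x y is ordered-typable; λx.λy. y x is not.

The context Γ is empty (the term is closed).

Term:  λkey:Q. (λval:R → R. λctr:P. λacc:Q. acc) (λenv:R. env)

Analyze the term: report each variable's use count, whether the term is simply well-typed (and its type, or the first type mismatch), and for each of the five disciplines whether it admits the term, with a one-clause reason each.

use counts: key (λ-bound) ×0; val (λ-bound) ×0; ctr (λ-bound) ×0; acc (λ-bound) ×1; env (λ-bound) ×1
uses in reading order: acc, env
typing: the term checks, with type Q → P → Q → Q
ordered: ✗, unused: key, val, ctr — weakening required
linear: ✗, unused: key, val, ctr — weakening required
affine: ✓, at most one use each (key, val, ctr, acc, env)
relevant: ✗, unused: key, val, ctr — weakening required
unrestricted: ✓, type-checks (Q → P → Q → Q) and nothing is barred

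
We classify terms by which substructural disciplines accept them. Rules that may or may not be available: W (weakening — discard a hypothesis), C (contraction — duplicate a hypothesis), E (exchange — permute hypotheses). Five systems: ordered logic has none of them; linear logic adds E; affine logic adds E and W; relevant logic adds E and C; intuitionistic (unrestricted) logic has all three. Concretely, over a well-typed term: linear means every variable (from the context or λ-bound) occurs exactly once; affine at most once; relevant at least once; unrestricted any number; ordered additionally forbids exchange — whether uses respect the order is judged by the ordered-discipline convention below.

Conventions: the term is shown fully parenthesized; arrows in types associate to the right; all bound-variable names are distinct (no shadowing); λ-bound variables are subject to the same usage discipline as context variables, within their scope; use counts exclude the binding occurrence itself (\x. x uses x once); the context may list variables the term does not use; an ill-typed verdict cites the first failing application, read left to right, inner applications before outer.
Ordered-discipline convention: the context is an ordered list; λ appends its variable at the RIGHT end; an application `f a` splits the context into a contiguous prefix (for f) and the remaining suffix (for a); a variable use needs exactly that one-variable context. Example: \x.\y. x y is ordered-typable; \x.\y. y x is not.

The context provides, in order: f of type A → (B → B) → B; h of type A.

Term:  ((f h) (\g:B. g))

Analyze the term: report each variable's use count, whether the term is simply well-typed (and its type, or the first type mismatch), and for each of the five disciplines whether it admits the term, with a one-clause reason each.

variable uses: f: 1×, h: 1×, g [bound]: 1×
uses in reading order: f, h, g
typing: well-typed — term : B
ordered: ✓, one use each (f, h, g); ordered split holds
linear: ✓, single use per variable (f, h, g)
affine: ✓, none of f, h, g used more than once
relevant: ✓, f, h, g: all used, weakening unneeded
unrestricted: ✓, well-typed at B; no restrictions here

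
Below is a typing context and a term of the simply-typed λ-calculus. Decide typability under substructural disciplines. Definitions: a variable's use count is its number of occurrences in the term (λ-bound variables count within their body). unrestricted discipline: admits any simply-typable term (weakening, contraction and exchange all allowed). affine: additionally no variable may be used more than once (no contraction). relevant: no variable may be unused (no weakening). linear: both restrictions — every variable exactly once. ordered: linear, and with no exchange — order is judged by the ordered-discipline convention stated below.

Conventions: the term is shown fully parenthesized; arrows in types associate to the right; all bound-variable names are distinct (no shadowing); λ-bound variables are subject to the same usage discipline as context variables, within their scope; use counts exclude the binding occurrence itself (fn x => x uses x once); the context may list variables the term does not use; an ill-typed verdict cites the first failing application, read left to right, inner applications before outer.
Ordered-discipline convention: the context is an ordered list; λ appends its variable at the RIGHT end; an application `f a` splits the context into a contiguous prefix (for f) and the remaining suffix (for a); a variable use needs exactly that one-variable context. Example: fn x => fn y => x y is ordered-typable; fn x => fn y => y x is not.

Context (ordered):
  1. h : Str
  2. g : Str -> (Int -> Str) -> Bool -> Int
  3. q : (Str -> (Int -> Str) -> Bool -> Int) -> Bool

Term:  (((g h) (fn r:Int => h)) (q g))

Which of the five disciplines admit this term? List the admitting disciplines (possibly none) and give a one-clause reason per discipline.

admitted by: unrestricted
counts: h: 2×, g: 2×, q: 1×, r (bound): 0×
use order (left to right): g, h, h, q, g
typing: the term checks, with type Int
ordered: ✗ — needs contraction — h ×2, g ×2; r never used (weakening)
linear: ✗ — needs contraction — h ×2, g ×2; r never used (weakening)
affine: ✗ — needs contraction — h ×2, g ×2
relevant: ✗ — r never used (weakening)
unrestricted: ✓ — typability at Int is all that's needed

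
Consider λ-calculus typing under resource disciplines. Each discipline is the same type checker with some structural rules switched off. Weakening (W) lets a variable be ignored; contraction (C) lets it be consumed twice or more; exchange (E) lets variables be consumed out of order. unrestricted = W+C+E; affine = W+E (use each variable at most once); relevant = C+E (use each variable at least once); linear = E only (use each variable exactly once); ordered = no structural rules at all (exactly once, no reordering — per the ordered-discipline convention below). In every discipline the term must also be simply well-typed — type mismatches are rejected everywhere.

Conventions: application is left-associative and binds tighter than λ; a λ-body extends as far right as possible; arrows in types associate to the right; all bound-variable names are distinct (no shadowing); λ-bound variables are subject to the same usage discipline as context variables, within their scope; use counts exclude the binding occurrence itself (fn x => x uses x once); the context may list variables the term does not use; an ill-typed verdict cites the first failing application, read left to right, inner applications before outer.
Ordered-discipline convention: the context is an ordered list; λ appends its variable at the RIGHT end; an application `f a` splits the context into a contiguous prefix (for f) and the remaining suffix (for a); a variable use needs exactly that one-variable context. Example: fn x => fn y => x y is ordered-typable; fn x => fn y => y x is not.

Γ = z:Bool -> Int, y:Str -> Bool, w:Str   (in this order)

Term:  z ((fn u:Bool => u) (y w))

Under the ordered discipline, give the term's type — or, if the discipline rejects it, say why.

term : Int
use counts: z ×1; y ×1; w ×1; u (λ-bound) ×1
left-to-right use order: z, u, y, w
typing: well-typed — term : Int
across the five disciplines: ordered ✓ | linear ✓ | affine ✓ | relevant ✓ | unrestricted ✓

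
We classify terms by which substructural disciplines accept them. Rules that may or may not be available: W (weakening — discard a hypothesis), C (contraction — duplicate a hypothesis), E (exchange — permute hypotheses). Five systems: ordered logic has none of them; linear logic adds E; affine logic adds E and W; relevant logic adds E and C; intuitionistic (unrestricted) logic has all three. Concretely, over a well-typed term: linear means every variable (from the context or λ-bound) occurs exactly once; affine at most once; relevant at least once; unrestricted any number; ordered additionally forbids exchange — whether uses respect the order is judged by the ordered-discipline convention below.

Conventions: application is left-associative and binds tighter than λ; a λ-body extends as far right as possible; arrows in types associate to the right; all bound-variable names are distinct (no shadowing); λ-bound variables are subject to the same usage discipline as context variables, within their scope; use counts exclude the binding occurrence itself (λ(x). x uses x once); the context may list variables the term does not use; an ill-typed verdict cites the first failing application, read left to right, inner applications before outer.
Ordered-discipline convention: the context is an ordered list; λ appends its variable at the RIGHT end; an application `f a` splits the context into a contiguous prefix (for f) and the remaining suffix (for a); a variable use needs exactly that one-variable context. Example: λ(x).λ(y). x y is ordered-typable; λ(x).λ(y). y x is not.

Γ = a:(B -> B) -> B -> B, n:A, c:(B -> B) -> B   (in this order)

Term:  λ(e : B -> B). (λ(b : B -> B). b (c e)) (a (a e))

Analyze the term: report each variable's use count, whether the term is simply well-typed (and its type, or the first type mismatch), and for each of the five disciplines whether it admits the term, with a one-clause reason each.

variable uses: a: 2; n: 0; c: 1; e [bound]: 2; b [bound]: 1
left-to-right use order: b, c, e, a, a, e
typing: well-typed at (B -> B) -> B
ordered ✗ (needs contraction — a ×2, e ×2; unused: n — weakening required)
linear ✗ (needs contraction — a ×2, e ×2; unused: n — weakening required)
affine ✗ (needs contraction — a ×2, e ×2)
relevant ✗ (unused: n — weakening required)
unrestricted ✓ (well-typed at (B -> B) -> B; no restrictions here)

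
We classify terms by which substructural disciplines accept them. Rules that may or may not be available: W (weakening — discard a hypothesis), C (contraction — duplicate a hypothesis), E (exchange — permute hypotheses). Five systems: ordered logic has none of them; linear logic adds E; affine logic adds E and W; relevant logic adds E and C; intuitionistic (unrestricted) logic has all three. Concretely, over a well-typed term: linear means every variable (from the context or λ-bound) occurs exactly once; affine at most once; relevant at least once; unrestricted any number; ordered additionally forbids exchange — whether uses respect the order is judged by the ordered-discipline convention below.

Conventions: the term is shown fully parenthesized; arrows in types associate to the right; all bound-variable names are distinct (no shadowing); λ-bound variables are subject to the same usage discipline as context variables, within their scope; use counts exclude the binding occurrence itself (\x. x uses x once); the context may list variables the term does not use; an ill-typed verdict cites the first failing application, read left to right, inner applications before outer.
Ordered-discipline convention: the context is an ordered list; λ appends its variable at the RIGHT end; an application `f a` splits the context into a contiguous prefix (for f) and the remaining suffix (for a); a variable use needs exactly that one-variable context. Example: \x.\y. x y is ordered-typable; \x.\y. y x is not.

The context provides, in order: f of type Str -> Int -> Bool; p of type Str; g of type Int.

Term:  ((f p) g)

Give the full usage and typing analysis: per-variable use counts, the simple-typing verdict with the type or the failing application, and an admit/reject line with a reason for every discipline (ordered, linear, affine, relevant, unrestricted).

variable uses: f=1; p=1; g=1
left-to-right use order: f, p, g
typing: well-typed — term : Bool
ordered ✓ (single-use (f, p, g), ordered derivation ok)
linear ✓ (f, p, g: one use apiece)
affine ✓ (at most one use each (f, p, g))
relevant ✓ (at least one use each (f, p, g))
unrestricted ✓ (type-checks (Bool) and nothing is barred)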